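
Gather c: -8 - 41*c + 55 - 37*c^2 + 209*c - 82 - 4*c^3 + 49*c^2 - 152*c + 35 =-4*c^3 + 12*c^2 + 16*c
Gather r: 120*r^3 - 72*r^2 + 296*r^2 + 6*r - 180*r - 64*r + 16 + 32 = 120*r^3 + 224*r^2 - 238*r + 48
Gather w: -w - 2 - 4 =-w - 6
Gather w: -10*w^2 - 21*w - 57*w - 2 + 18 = -10*w^2 - 78*w + 16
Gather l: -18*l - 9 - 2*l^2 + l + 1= -2*l^2 - 17*l - 8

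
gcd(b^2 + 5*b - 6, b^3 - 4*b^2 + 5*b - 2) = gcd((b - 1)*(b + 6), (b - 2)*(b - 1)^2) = b - 1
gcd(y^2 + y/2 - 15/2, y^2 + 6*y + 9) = y + 3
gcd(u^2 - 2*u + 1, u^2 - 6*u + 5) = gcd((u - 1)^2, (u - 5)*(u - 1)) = u - 1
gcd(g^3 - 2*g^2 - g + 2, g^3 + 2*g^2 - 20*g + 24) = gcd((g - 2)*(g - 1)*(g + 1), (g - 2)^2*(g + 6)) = g - 2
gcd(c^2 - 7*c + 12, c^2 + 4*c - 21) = c - 3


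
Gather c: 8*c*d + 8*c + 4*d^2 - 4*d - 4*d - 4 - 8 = c*(8*d + 8) + 4*d^2 - 8*d - 12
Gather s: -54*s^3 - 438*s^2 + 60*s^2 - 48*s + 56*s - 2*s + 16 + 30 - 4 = -54*s^3 - 378*s^2 + 6*s + 42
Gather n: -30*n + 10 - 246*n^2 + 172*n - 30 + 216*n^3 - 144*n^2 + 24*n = 216*n^3 - 390*n^2 + 166*n - 20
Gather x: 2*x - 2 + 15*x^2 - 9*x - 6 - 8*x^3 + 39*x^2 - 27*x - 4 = -8*x^3 + 54*x^2 - 34*x - 12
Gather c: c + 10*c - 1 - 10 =11*c - 11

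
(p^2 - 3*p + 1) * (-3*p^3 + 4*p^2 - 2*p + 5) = -3*p^5 + 13*p^4 - 17*p^3 + 15*p^2 - 17*p + 5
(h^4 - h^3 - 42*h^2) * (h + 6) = h^5 + 5*h^4 - 48*h^3 - 252*h^2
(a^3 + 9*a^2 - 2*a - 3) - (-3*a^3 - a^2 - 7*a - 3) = 4*a^3 + 10*a^2 + 5*a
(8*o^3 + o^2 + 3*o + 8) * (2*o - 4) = 16*o^4 - 30*o^3 + 2*o^2 + 4*o - 32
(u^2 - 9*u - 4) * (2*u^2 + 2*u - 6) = 2*u^4 - 16*u^3 - 32*u^2 + 46*u + 24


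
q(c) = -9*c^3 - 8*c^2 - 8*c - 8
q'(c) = -27*c^2 - 16*c - 8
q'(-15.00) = -5843.00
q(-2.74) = 139.00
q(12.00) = -16808.00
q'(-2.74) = -166.87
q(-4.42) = 648.23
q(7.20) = -3839.55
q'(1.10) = -58.27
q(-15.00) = 28687.00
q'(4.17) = -544.22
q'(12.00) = -4088.00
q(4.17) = -833.08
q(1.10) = -38.46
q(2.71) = -267.56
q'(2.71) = -249.65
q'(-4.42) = -464.76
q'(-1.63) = -53.66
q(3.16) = -397.16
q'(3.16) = -328.17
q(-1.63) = 22.76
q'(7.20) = -1522.88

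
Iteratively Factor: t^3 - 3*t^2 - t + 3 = (t - 1)*(t^2 - 2*t - 3) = (t - 1)*(t + 1)*(t - 3)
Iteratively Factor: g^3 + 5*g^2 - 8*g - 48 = (g + 4)*(g^2 + g - 12) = (g + 4)^2*(g - 3)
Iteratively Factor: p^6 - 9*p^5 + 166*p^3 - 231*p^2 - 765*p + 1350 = (p - 2)*(p^5 - 7*p^4 - 14*p^3 + 138*p^2 + 45*p - 675) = (p - 3)*(p - 2)*(p^4 - 4*p^3 - 26*p^2 + 60*p + 225) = (p - 5)*(p - 3)*(p - 2)*(p^3 + p^2 - 21*p - 45) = (p - 5)*(p - 3)*(p - 2)*(p + 3)*(p^2 - 2*p - 15) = (p - 5)^2*(p - 3)*(p - 2)*(p + 3)*(p + 3)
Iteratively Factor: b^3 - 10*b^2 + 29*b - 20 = (b - 4)*(b^2 - 6*b + 5) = (b - 4)*(b - 1)*(b - 5)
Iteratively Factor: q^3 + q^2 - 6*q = (q)*(q^2 + q - 6) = q*(q - 2)*(q + 3)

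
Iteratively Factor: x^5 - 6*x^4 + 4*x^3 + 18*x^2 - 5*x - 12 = (x - 3)*(x^4 - 3*x^3 - 5*x^2 + 3*x + 4) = (x - 3)*(x + 1)*(x^3 - 4*x^2 - x + 4) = (x - 3)*(x + 1)^2*(x^2 - 5*x + 4) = (x - 3)*(x - 1)*(x + 1)^2*(x - 4)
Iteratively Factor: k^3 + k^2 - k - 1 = (k - 1)*(k^2 + 2*k + 1) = (k - 1)*(k + 1)*(k + 1)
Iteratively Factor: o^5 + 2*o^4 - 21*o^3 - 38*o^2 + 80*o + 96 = (o + 4)*(o^4 - 2*o^3 - 13*o^2 + 14*o + 24) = (o + 1)*(o + 4)*(o^3 - 3*o^2 - 10*o + 24) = (o - 2)*(o + 1)*(o + 4)*(o^2 - o - 12) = (o - 4)*(o - 2)*(o + 1)*(o + 4)*(o + 3)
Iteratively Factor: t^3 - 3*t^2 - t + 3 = (t + 1)*(t^2 - 4*t + 3) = (t - 3)*(t + 1)*(t - 1)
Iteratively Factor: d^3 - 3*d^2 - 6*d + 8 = (d + 2)*(d^2 - 5*d + 4) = (d - 4)*(d + 2)*(d - 1)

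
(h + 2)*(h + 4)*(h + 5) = h^3 + 11*h^2 + 38*h + 40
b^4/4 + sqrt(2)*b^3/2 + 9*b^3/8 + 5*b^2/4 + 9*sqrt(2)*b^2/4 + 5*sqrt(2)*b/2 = b*(b/2 + 1)*(b/2 + sqrt(2))*(b + 5/2)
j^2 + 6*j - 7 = (j - 1)*(j + 7)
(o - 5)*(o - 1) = o^2 - 6*o + 5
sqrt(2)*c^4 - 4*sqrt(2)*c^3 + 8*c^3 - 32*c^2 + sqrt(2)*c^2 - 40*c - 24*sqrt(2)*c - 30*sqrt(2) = (c - 5)*(c + sqrt(2))*(c + 3*sqrt(2))*(sqrt(2)*c + sqrt(2))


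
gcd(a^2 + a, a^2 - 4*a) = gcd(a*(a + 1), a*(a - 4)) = a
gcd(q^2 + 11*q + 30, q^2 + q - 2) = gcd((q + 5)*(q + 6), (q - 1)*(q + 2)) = 1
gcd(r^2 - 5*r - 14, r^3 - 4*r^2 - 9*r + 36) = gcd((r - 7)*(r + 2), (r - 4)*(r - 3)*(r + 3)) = 1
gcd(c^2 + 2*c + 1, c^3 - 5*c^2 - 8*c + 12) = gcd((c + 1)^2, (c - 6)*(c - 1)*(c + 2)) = 1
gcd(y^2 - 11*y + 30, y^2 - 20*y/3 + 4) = y - 6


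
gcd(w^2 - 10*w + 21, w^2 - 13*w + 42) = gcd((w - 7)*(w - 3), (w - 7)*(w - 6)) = w - 7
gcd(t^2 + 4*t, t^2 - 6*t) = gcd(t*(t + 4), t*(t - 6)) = t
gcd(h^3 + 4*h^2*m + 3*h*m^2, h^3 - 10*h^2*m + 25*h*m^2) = h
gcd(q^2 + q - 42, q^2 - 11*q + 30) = q - 6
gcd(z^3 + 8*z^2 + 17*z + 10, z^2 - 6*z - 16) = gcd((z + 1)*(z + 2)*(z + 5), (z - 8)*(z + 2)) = z + 2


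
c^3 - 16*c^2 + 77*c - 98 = (c - 7)^2*(c - 2)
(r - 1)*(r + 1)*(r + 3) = r^3 + 3*r^2 - r - 3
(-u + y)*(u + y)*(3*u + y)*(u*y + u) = -3*u^4*y - 3*u^4 - u^3*y^2 - u^3*y + 3*u^2*y^3 + 3*u^2*y^2 + u*y^4 + u*y^3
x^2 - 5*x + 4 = (x - 4)*(x - 1)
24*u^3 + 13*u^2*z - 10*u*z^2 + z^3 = (-8*u + z)*(-3*u + z)*(u + z)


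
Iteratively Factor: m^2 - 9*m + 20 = (m - 5)*(m - 4)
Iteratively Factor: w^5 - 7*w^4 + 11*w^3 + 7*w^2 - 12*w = (w + 1)*(w^4 - 8*w^3 + 19*w^2 - 12*w) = (w - 1)*(w + 1)*(w^3 - 7*w^2 + 12*w) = (w - 3)*(w - 1)*(w + 1)*(w^2 - 4*w) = w*(w - 3)*(w - 1)*(w + 1)*(w - 4)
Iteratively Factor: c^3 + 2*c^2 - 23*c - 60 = (c - 5)*(c^2 + 7*c + 12) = (c - 5)*(c + 4)*(c + 3)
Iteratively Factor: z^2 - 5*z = (z)*(z - 5)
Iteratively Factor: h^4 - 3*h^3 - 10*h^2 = (h)*(h^3 - 3*h^2 - 10*h) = h*(h - 5)*(h^2 + 2*h) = h*(h - 5)*(h + 2)*(h)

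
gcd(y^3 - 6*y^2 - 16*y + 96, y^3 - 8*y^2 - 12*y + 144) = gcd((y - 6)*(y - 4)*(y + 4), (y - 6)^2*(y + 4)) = y^2 - 2*y - 24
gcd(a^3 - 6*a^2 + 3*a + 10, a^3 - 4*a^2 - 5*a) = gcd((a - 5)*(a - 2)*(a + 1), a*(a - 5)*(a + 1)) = a^2 - 4*a - 5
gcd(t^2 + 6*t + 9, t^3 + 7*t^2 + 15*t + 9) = t^2 + 6*t + 9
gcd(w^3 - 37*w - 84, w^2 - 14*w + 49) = w - 7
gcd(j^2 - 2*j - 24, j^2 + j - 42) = j - 6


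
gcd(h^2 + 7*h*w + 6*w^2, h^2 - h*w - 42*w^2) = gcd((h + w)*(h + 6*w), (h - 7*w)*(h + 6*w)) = h + 6*w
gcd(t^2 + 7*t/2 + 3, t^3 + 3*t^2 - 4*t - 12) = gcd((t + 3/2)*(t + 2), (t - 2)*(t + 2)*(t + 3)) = t + 2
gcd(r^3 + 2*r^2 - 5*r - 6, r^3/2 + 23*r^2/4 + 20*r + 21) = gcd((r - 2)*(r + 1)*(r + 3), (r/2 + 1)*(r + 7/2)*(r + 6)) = 1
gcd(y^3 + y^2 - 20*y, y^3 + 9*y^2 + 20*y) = y^2 + 5*y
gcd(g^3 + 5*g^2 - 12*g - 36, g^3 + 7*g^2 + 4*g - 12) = g^2 + 8*g + 12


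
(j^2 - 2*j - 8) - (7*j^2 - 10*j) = -6*j^2 + 8*j - 8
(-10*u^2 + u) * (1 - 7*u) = 70*u^3 - 17*u^2 + u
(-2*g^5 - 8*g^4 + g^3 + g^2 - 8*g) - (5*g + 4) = -2*g^5 - 8*g^4 + g^3 + g^2 - 13*g - 4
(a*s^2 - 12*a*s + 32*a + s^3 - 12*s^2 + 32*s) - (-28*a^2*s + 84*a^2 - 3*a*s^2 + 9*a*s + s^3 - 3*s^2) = 28*a^2*s - 84*a^2 + 4*a*s^2 - 21*a*s + 32*a - 9*s^2 + 32*s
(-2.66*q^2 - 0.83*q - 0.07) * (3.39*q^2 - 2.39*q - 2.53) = -9.0174*q^4 + 3.5437*q^3 + 8.4762*q^2 + 2.2672*q + 0.1771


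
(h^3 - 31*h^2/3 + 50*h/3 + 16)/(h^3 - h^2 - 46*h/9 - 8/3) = 3*(h - 8)/(3*h + 4)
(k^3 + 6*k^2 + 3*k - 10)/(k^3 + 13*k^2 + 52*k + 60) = (k - 1)/(k + 6)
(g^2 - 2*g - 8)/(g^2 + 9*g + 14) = (g - 4)/(g + 7)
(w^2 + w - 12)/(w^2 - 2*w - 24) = (w - 3)/(w - 6)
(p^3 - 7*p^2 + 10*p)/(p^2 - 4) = p*(p - 5)/(p + 2)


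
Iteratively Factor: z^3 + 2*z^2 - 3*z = (z)*(z^2 + 2*z - 3) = z*(z + 3)*(z - 1)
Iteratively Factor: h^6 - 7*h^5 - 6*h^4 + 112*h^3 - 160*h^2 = (h)*(h^5 - 7*h^4 - 6*h^3 + 112*h^2 - 160*h) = h*(h - 5)*(h^4 - 2*h^3 - 16*h^2 + 32*h) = h^2*(h - 5)*(h^3 - 2*h^2 - 16*h + 32) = h^2*(h - 5)*(h + 4)*(h^2 - 6*h + 8) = h^2*(h - 5)*(h - 2)*(h + 4)*(h - 4)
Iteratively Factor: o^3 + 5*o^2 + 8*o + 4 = (o + 2)*(o^2 + 3*o + 2) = (o + 1)*(o + 2)*(o + 2)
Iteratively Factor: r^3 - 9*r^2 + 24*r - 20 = (r - 2)*(r^2 - 7*r + 10) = (r - 5)*(r - 2)*(r - 2)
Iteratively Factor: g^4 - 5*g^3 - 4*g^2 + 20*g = (g - 5)*(g^3 - 4*g) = (g - 5)*(g - 2)*(g^2 + 2*g) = g*(g - 5)*(g - 2)*(g + 2)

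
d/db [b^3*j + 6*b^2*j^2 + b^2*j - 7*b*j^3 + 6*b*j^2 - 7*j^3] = j*(3*b^2 + 12*b*j + 2*b - 7*j^2 + 6*j)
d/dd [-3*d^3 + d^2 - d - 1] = -9*d^2 + 2*d - 1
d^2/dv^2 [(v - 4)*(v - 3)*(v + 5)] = 6*v - 4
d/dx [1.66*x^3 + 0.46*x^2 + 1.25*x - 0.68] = 4.98*x^2 + 0.92*x + 1.25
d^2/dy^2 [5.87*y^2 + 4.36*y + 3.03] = 11.7400000000000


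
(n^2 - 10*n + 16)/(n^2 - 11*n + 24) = (n - 2)/(n - 3)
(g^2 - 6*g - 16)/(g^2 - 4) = (g - 8)/(g - 2)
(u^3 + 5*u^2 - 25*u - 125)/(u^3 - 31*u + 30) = (u^2 + 10*u + 25)/(u^2 + 5*u - 6)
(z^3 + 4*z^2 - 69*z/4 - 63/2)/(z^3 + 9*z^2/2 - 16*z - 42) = (z + 3/2)/(z + 2)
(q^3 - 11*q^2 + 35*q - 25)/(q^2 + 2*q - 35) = (q^2 - 6*q + 5)/(q + 7)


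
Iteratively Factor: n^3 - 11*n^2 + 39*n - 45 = (n - 3)*(n^2 - 8*n + 15) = (n - 3)^2*(n - 5)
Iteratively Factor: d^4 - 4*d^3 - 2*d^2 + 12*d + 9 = (d - 3)*(d^3 - d^2 - 5*d - 3) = (d - 3)*(d + 1)*(d^2 - 2*d - 3) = (d - 3)^2*(d + 1)*(d + 1)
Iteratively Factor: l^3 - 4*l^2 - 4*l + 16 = (l - 2)*(l^2 - 2*l - 8) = (l - 4)*(l - 2)*(l + 2)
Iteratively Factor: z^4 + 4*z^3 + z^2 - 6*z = (z - 1)*(z^3 + 5*z^2 + 6*z) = (z - 1)*(z + 3)*(z^2 + 2*z) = z*(z - 1)*(z + 3)*(z + 2)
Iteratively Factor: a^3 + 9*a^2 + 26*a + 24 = (a + 4)*(a^2 + 5*a + 6) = (a + 3)*(a + 4)*(a + 2)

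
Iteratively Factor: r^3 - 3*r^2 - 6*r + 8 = (r - 4)*(r^2 + r - 2) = (r - 4)*(r + 2)*(r - 1)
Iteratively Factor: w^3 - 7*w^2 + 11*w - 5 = (w - 1)*(w^2 - 6*w + 5) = (w - 5)*(w - 1)*(w - 1)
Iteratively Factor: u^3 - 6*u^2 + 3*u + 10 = (u + 1)*(u^2 - 7*u + 10) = (u - 2)*(u + 1)*(u - 5)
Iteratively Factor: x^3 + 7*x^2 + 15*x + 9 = (x + 1)*(x^2 + 6*x + 9) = (x + 1)*(x + 3)*(x + 3)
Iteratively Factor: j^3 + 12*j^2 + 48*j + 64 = (j + 4)*(j^2 + 8*j + 16) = (j + 4)^2*(j + 4)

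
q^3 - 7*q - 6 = (q - 3)*(q + 1)*(q + 2)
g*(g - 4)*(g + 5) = g^3 + g^2 - 20*g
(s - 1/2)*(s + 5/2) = s^2 + 2*s - 5/4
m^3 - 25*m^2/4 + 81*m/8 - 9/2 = (m - 4)*(m - 3/2)*(m - 3/4)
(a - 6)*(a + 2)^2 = a^3 - 2*a^2 - 20*a - 24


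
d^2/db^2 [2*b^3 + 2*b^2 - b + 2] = 12*b + 4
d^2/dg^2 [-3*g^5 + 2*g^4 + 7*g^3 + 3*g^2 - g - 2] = -60*g^3 + 24*g^2 + 42*g + 6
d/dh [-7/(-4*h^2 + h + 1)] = 7*(1 - 8*h)/(-4*h^2 + h + 1)^2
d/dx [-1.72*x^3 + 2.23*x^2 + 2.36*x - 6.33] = -5.16*x^2 + 4.46*x + 2.36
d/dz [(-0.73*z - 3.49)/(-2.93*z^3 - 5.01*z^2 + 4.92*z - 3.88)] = (-4.2778*z^3 - 34.3344*z^2 - 34.9698*z + 20.0032)/(8.5849*z^6 + 29.3586*z^5 - 3.7311*z^4 - 26.5616*z^3 + 63.084*z^2 - 38.1792*z + 15.0544)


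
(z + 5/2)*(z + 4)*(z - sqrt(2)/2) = z^3 - sqrt(2)*z^2/2 + 13*z^2/2 - 13*sqrt(2)*z/4 + 10*z - 5*sqrt(2)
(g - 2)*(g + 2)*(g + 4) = g^3 + 4*g^2 - 4*g - 16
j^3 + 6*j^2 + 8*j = j*(j + 2)*(j + 4)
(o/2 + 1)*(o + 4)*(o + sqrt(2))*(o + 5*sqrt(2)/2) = o^4/2 + 7*sqrt(2)*o^3/4 + 3*o^3 + 13*o^2/2 + 21*sqrt(2)*o^2/2 + 15*o + 14*sqrt(2)*o + 20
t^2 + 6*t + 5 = (t + 1)*(t + 5)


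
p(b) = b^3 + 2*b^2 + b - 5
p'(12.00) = 481.00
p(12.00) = 2023.00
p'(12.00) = 481.00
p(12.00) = 2023.00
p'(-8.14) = 167.22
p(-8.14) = -419.97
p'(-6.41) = 98.62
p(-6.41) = -192.61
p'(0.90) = 7.03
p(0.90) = -1.75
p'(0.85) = 6.57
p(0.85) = -2.09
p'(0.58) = 4.33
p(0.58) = -3.55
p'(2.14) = 23.30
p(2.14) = 16.10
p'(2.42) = 28.25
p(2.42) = 23.31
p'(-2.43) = 8.99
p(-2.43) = -9.97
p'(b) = 3*b^2 + 4*b + 1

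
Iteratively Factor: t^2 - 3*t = (t)*(t - 3)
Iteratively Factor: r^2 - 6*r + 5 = (r - 5)*(r - 1)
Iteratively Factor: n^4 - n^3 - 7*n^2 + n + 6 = (n + 2)*(n^3 - 3*n^2 - n + 3) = (n - 3)*(n + 2)*(n^2 - 1) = (n - 3)*(n + 1)*(n + 2)*(n - 1)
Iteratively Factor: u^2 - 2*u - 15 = (u - 5)*(u + 3)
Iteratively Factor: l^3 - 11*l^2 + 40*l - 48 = (l - 4)*(l^2 - 7*l + 12) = (l - 4)^2*(l - 3)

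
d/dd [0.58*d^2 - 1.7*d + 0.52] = 1.16*d - 1.7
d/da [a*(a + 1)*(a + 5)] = 3*a^2 + 12*a + 5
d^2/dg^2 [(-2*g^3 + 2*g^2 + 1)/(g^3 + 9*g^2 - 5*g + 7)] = 20*(2*g^6 - 3*g^5 + 12*g^4 + 14*g^3 + 6*g^2 - 45*g + 6)/(g^9 + 27*g^8 + 228*g^7 + 480*g^6 - 762*g^5 + 2166*g^4 - 1868*g^3 + 1848*g^2 - 735*g + 343)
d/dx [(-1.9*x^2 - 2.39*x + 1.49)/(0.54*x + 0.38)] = (-1.026*x^2 - 1.444*x - 1.7128)/(0.2916*x^2 + 0.4104*x + 0.1444)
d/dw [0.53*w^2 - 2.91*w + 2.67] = 1.06*w - 2.91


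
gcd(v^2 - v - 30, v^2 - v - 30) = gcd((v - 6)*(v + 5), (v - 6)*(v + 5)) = v^2 - v - 30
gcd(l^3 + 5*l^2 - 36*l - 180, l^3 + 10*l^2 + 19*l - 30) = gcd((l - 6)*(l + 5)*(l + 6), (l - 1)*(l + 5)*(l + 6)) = l^2 + 11*l + 30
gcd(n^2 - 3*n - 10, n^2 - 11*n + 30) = n - 5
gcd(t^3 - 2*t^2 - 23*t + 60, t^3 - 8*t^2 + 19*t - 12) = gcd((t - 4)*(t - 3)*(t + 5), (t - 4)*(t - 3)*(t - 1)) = t^2 - 7*t + 12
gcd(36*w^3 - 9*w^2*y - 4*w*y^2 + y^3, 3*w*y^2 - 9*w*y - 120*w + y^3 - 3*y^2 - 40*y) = 3*w + y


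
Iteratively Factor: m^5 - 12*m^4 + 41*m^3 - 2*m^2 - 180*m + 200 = (m - 5)*(m^4 - 7*m^3 + 6*m^2 + 28*m - 40) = (m - 5)*(m + 2)*(m^3 - 9*m^2 + 24*m - 20) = (m - 5)^2*(m + 2)*(m^2 - 4*m + 4) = (m - 5)^2*(m - 2)*(m + 2)*(m - 2)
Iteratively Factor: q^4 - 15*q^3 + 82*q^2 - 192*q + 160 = (q - 4)*(q^3 - 11*q^2 + 38*q - 40) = (q - 4)^2*(q^2 - 7*q + 10) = (q - 4)^2*(q - 2)*(q - 5)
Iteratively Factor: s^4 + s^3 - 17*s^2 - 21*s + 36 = (s - 4)*(s^3 + 5*s^2 + 3*s - 9) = (s - 4)*(s - 1)*(s^2 + 6*s + 9) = (s - 4)*(s - 1)*(s + 3)*(s + 3)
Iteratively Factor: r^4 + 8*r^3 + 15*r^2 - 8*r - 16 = (r - 1)*(r^3 + 9*r^2 + 24*r + 16) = (r - 1)*(r + 4)*(r^2 + 5*r + 4) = (r - 1)*(r + 4)^2*(r + 1)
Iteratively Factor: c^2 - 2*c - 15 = (c + 3)*(c - 5)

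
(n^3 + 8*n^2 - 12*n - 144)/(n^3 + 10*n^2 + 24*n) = (n^2 + 2*n - 24)/(n*(n + 4))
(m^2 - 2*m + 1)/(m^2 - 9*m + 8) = (m - 1)/(m - 8)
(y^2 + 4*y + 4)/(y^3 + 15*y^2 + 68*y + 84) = (y + 2)/(y^2 + 13*y + 42)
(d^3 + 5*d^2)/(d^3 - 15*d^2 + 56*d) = d*(d + 5)/(d^2 - 15*d + 56)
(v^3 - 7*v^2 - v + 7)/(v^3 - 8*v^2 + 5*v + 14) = (v - 1)/(v - 2)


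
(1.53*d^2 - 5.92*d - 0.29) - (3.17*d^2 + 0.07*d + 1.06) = -1.64*d^2 - 5.99*d - 1.35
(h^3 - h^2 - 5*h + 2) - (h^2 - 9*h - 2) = h^3 - 2*h^2 + 4*h + 4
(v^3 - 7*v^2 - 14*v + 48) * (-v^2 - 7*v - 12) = -v^5 + 51*v^3 + 134*v^2 - 168*v - 576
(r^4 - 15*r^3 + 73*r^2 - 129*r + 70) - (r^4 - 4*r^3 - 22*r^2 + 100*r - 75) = -11*r^3 + 95*r^2 - 229*r + 145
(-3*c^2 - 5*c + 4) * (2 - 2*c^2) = 6*c^4 + 10*c^3 - 14*c^2 - 10*c + 8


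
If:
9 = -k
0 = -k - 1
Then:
No Solution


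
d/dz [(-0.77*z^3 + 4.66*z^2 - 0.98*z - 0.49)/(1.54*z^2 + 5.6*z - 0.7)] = (-1.1858*z^4 - 8.624*z^3 + 29.2222*z^2 - 5.0148*z + 3.43)/(2.3716*z^4 + 17.248*z^3 + 29.204*z^2 - 7.84*z + 0.49)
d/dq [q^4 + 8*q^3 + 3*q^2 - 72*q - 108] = 4*q^3 + 24*q^2 + 6*q - 72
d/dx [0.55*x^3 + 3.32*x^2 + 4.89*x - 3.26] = 1.65*x^2 + 6.64*x + 4.89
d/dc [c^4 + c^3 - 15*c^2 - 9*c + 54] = 4*c^3 + 3*c^2 - 30*c - 9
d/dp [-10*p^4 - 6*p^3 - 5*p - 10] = -40*p^3 - 18*p^2 - 5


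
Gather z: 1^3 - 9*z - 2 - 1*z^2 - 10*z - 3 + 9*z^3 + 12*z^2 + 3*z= 9*z^3 + 11*z^2 - 16*z - 4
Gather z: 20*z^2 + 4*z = 20*z^2 + 4*z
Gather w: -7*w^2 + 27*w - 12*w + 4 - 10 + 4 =-7*w^2 + 15*w - 2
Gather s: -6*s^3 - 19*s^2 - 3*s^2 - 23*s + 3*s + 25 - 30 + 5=-6*s^3 - 22*s^2 - 20*s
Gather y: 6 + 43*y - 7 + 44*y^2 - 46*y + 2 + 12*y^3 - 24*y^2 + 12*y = 12*y^3 + 20*y^2 + 9*y + 1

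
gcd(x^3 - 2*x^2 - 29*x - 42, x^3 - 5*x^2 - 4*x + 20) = x + 2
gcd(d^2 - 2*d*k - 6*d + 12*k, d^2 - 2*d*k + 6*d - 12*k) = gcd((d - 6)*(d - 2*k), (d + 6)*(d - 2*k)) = d - 2*k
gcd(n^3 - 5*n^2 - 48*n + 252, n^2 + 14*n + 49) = n + 7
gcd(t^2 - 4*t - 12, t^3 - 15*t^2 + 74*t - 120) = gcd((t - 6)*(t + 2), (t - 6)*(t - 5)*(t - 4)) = t - 6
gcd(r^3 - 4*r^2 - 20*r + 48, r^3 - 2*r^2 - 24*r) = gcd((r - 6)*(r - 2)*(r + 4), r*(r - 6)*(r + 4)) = r^2 - 2*r - 24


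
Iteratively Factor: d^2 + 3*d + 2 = (d + 1)*(d + 2)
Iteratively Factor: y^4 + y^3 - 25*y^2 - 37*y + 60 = (y + 3)*(y^3 - 2*y^2 - 19*y + 20) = (y + 3)*(y + 4)*(y^2 - 6*y + 5) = (y - 1)*(y + 3)*(y + 4)*(y - 5)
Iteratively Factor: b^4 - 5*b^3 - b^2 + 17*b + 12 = (b - 3)*(b^3 - 2*b^2 - 7*b - 4) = (b - 3)*(b + 1)*(b^2 - 3*b - 4) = (b - 4)*(b - 3)*(b + 1)*(b + 1)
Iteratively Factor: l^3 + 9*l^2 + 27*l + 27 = (l + 3)*(l^2 + 6*l + 9) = (l + 3)^2*(l + 3)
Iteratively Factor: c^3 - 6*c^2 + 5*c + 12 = (c - 4)*(c^2 - 2*c - 3) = (c - 4)*(c - 3)*(c + 1)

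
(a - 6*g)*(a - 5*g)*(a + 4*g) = a^3 - 7*a^2*g - 14*a*g^2 + 120*g^3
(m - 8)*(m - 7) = m^2 - 15*m + 56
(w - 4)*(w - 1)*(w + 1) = w^3 - 4*w^2 - w + 4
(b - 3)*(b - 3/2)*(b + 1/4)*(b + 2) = b^4 - 9*b^3/4 - 41*b^2/8 + 63*b/8 + 9/4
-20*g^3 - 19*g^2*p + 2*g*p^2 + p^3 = (-4*g + p)*(g + p)*(5*g + p)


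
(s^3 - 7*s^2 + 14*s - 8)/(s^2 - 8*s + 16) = (s^2 - 3*s + 2)/(s - 4)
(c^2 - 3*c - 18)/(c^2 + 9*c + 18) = (c - 6)/(c + 6)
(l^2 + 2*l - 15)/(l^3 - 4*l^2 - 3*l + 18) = (l + 5)/(l^2 - l - 6)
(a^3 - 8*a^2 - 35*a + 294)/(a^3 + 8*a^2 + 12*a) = (a^2 - 14*a + 49)/(a*(a + 2))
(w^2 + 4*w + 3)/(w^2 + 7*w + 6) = (w + 3)/(w + 6)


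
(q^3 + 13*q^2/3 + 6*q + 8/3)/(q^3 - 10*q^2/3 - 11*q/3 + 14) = (3*q^2 + 7*q + 4)/(3*q^2 - 16*q + 21)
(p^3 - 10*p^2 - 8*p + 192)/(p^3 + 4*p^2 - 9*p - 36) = (p^2 - 14*p + 48)/(p^2 - 9)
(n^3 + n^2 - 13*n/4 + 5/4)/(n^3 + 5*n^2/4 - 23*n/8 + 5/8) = 2*(2*n - 1)/(4*n - 1)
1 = 1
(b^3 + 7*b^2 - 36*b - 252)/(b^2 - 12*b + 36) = (b^2 + 13*b + 42)/(b - 6)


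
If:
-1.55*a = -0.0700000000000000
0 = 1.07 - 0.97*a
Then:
No Solution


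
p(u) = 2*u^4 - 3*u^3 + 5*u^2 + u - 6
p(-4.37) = 1064.86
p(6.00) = 2124.00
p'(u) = 8*u^3 - 9*u^2 + 10*u + 1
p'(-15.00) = -29174.00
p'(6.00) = 1465.00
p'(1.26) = 15.31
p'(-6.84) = -3048.58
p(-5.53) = 2519.09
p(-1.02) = 3.53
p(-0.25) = -5.88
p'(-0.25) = -2.19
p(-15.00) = 112479.00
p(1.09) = -0.03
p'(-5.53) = -1682.43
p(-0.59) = -3.99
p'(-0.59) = -9.68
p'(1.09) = 11.57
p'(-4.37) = -882.20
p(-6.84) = 5558.91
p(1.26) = 2.24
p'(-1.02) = -27.05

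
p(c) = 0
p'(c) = 0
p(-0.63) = 0.00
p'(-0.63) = 0.00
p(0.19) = 0.00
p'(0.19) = 0.00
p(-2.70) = 0.00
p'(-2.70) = 0.00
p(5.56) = 0.00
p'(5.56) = 0.00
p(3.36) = 0.00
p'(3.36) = 0.00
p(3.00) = 0.00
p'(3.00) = 0.00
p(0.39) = 0.00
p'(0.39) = 0.00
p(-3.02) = 0.00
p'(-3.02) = 0.00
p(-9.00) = 0.00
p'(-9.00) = 0.00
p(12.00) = 0.00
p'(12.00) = 0.00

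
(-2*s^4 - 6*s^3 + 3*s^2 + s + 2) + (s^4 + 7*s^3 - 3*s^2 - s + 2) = -s^4 + s^3 + 4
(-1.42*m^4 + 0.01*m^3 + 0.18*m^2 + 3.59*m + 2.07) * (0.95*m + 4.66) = -1.349*m^5 - 6.6077*m^4 + 0.2176*m^3 + 4.2493*m^2 + 18.6959*m + 9.6462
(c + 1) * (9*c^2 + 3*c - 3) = 9*c^3 + 12*c^2 - 3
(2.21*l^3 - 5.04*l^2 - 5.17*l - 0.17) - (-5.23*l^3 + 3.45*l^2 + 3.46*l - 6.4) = 7.44*l^3 - 8.49*l^2 - 8.63*l + 6.23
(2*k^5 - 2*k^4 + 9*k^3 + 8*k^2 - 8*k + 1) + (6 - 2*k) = 2*k^5 - 2*k^4 + 9*k^3 + 8*k^2 - 10*k + 7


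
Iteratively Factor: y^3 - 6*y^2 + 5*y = (y - 5)*(y^2 - y) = (y - 5)*(y - 1)*(y)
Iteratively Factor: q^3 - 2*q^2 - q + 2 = (q + 1)*(q^2 - 3*q + 2) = (q - 1)*(q + 1)*(q - 2)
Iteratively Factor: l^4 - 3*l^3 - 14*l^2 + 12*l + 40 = (l + 2)*(l^3 - 5*l^2 - 4*l + 20) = (l - 5)*(l + 2)*(l^2 - 4) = (l - 5)*(l - 2)*(l + 2)*(l + 2)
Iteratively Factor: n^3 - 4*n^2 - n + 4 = (n - 4)*(n^2 - 1) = (n - 4)*(n - 1)*(n + 1)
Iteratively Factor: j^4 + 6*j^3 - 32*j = (j)*(j^3 + 6*j^2 - 32) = j*(j + 4)*(j^2 + 2*j - 8) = j*(j + 4)^2*(j - 2)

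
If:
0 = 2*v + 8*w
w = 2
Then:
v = -8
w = 2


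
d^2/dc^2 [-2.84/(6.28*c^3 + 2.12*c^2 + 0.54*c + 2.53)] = ((107.0112*c + 12.0416)*(6.28*c^3 + 2.12*c^2 + 0.54*c + 2.53) - 2.84*(18.84*c^2 + 4.24*c + 0.54)*(37.68*c^2 + 8.48*c + 1.08))/(6.28*c^3 + 2.12*c^2 + 0.54*c + 2.53)^3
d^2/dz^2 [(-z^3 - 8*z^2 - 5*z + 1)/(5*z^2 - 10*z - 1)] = 6*(-210*z^3 - 25*z^2 - 76*z + 49)/(125*z^6 - 750*z^5 + 1425*z^4 - 700*z^3 - 285*z^2 - 30*z - 1)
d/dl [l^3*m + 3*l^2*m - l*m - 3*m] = m*(3*l^2 + 6*l - 1)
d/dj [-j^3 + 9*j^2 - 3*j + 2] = -3*j^2 + 18*j - 3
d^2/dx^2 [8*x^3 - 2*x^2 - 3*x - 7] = 48*x - 4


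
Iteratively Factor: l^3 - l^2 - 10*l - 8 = (l + 2)*(l^2 - 3*l - 4) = (l - 4)*(l + 2)*(l + 1)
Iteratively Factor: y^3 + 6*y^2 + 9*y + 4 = (y + 1)*(y^2 + 5*y + 4) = (y + 1)^2*(y + 4)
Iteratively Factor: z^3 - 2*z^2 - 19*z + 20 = (z - 1)*(z^2 - z - 20) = (z - 1)*(z + 4)*(z - 5)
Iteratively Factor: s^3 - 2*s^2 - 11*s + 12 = (s - 1)*(s^2 - s - 12) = (s - 1)*(s + 3)*(s - 4)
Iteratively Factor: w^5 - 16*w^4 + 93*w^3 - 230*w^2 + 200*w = (w - 5)*(w^4 - 11*w^3 + 38*w^2 - 40*w) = w*(w - 5)*(w^3 - 11*w^2 + 38*w - 40) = w*(w - 5)*(w - 2)*(w^2 - 9*w + 20) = w*(w - 5)*(w - 4)*(w - 2)*(w - 5)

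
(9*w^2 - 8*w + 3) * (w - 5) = 9*w^3 - 53*w^2 + 43*w - 15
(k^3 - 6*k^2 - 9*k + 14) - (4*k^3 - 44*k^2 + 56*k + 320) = -3*k^3 + 38*k^2 - 65*k - 306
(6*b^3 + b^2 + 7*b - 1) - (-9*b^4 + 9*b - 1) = 9*b^4 + 6*b^3 + b^2 - 2*b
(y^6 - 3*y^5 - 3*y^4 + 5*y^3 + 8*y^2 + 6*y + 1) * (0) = 0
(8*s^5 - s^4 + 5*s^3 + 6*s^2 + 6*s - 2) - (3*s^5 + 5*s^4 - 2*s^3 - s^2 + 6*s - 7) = 5*s^5 - 6*s^4 + 7*s^3 + 7*s^2 + 5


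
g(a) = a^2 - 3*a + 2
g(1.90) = -0.09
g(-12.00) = 182.00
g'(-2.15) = -7.30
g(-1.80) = 10.64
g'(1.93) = 0.86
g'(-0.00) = -3.00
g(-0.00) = 2.00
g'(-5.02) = -13.04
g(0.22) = 1.39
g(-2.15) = 13.07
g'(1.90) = 0.80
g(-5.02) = 42.26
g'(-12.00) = -27.00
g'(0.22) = -2.56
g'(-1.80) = -6.60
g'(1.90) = 0.80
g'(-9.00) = -21.00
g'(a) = 2*a - 3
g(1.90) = -0.09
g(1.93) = -0.07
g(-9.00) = 110.00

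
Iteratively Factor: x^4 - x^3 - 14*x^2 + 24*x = (x)*(x^3 - x^2 - 14*x + 24) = x*(x - 3)*(x^2 + 2*x - 8) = x*(x - 3)*(x - 2)*(x + 4)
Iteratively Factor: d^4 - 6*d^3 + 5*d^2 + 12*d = (d - 3)*(d^3 - 3*d^2 - 4*d) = (d - 3)*(d + 1)*(d^2 - 4*d) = (d - 4)*(d - 3)*(d + 1)*(d)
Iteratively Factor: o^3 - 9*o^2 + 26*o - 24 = (o - 3)*(o^2 - 6*o + 8) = (o - 3)*(o - 2)*(o - 4)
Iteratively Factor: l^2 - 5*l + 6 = (l - 2)*(l - 3)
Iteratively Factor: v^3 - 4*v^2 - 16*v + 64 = (v - 4)*(v^2 - 16) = (v - 4)*(v + 4)*(v - 4)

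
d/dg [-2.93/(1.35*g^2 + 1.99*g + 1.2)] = (7.911*g + 5.8307)/(1.35*g^2 + 1.99*g + 1.2)^2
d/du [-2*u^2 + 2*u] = 2 - 4*u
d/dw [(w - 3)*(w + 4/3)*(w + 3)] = 3*w^2 + 8*w/3 - 9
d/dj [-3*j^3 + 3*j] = 3 - 9*j^2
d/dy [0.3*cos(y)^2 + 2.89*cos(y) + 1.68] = -(0.6*cos(y) + 2.89)*sin(y)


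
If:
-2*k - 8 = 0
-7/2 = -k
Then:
No Solution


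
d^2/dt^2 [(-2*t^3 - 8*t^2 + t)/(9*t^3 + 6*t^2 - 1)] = 2*(-540*t^6 + 243*t^5 + 54*t^4 - 480*t^3 - 90*t^2 + 12*t - 8)/(729*t^9 + 1458*t^8 + 972*t^7 - 27*t^6 - 324*t^5 - 108*t^4 + 27*t^3 + 18*t^2 - 1)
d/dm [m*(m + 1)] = 2*m + 1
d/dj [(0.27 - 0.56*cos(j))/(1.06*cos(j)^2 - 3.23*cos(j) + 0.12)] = (-0.5936*cos(j)^2 + 0.5724*cos(j) - 0.8049)*sin(j)/(1.1236*cos(j)^4 - 6.8476*cos(j)^3 + 10.6873*cos(j)^2 - 0.7752*cos(j) + 0.0144)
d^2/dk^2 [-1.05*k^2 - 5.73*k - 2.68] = -2.10000000000000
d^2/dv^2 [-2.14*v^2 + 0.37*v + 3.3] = -4.28000000000000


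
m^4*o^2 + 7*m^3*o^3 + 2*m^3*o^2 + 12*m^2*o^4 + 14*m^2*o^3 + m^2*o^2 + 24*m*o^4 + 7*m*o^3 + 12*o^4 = (m + 3*o)*(m + 4*o)*(m*o + o)^2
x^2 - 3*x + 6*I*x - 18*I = (x - 3)*(x + 6*I)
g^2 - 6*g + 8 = (g - 4)*(g - 2)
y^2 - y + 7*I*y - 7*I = (y - 1)*(y + 7*I)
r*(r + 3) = r^2 + 3*r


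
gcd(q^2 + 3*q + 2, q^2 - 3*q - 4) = q + 1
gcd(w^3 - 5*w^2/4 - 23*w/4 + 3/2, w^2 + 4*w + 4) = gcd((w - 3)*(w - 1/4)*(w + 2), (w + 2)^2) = w + 2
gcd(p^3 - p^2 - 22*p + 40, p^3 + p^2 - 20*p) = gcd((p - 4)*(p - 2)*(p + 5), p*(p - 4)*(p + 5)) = p^2 + p - 20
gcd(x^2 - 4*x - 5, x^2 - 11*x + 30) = x - 5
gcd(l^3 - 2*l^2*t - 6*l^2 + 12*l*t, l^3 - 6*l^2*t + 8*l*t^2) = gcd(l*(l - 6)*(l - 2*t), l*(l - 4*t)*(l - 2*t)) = -l^2 + 2*l*t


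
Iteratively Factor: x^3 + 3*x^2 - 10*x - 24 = (x + 2)*(x^2 + x - 12) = (x - 3)*(x + 2)*(x + 4)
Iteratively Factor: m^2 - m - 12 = (m + 3)*(m - 4)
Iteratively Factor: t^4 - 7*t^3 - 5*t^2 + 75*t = (t + 3)*(t^3 - 10*t^2 + 25*t) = t*(t + 3)*(t^2 - 10*t + 25) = t*(t - 5)*(t + 3)*(t - 5)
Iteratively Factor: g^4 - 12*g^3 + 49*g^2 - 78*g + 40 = (g - 2)*(g^3 - 10*g^2 + 29*g - 20) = (g - 2)*(g - 1)*(g^2 - 9*g + 20) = (g - 4)*(g - 2)*(g - 1)*(g - 5)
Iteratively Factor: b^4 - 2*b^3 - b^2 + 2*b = (b + 1)*(b^3 - 3*b^2 + 2*b) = (b - 2)*(b + 1)*(b^2 - b) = b*(b - 2)*(b + 1)*(b - 1)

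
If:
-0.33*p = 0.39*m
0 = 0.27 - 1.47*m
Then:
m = 0.18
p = -0.22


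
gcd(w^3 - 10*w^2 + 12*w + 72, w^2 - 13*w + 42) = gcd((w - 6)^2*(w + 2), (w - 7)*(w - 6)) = w - 6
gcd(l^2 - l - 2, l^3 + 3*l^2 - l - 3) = l + 1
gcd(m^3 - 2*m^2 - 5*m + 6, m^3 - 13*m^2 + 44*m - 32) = m - 1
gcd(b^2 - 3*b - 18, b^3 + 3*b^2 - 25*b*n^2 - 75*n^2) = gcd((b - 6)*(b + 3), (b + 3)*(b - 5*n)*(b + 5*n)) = b + 3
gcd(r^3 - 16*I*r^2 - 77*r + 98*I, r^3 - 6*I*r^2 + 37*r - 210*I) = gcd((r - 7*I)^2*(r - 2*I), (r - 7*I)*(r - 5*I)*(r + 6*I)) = r - 7*I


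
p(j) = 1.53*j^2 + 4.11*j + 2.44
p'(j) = 3.06*j + 4.11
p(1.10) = 8.81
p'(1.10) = 7.48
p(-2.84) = 3.11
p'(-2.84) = -4.58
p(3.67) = 38.13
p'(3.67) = 15.34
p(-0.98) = -0.12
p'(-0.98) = 1.11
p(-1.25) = -0.31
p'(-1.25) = 0.28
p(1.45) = 11.62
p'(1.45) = 8.55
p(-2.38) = 1.32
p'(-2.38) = -3.17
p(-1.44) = -0.31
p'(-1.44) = -0.30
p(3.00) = 28.54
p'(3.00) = 13.29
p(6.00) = 82.18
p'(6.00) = 22.47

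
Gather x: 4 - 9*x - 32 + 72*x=63*x - 28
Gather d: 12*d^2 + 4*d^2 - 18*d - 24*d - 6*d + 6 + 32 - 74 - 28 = 16*d^2 - 48*d - 64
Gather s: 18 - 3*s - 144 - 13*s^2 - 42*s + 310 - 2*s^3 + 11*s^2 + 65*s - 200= -2*s^3 - 2*s^2 + 20*s - 16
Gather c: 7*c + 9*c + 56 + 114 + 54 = 16*c + 224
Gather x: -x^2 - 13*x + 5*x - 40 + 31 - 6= -x^2 - 8*x - 15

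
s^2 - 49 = (s - 7)*(s + 7)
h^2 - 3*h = h*(h - 3)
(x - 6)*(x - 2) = x^2 - 8*x + 12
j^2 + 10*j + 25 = (j + 5)^2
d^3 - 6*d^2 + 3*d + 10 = (d - 5)*(d - 2)*(d + 1)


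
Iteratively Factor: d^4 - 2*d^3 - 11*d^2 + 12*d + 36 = (d + 2)*(d^3 - 4*d^2 - 3*d + 18) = (d + 2)^2*(d^2 - 6*d + 9) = (d - 3)*(d + 2)^2*(d - 3)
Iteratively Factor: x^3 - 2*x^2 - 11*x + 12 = (x - 1)*(x^2 - x - 12) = (x - 4)*(x - 1)*(x + 3)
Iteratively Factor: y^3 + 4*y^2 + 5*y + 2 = (y + 1)*(y^2 + 3*y + 2) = (y + 1)*(y + 2)*(y + 1)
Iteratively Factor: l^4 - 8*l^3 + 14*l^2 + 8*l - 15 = (l - 3)*(l^3 - 5*l^2 - l + 5) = (l - 3)*(l - 1)*(l^2 - 4*l - 5) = (l - 3)*(l - 1)*(l + 1)*(l - 5)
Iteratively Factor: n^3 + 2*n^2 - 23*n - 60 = (n - 5)*(n^2 + 7*n + 12) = (n - 5)*(n + 3)*(n + 4)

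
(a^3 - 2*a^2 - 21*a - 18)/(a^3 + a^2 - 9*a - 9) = (a - 6)/(a - 3)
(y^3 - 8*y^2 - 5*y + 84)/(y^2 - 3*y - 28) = (y^2 - y - 12)/(y + 4)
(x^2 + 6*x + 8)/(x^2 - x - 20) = (x + 2)/(x - 5)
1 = 1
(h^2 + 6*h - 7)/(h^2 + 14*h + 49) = (h - 1)/(h + 7)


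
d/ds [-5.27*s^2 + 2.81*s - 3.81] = 2.81 - 10.54*s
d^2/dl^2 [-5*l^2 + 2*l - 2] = -10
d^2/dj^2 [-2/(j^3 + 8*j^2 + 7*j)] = 4*(j*(3*j + 8)*(j^2 + 8*j + 7) - (3*j^2 + 16*j + 7)^2)/(j^3*(j^2 + 8*j + 7)^3)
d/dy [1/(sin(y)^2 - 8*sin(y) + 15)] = 2*(4 - sin(y))*cos(y)/(sin(y)^2 - 8*sin(y) + 15)^2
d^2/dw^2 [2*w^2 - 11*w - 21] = 4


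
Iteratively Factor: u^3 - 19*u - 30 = (u + 2)*(u^2 - 2*u - 15) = (u - 5)*(u + 2)*(u + 3)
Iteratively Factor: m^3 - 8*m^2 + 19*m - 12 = (m - 4)*(m^2 - 4*m + 3) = (m - 4)*(m - 3)*(m - 1)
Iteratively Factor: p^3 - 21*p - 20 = (p + 4)*(p^2 - 4*p - 5) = (p - 5)*(p + 4)*(p + 1)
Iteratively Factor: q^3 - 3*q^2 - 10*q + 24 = (q - 2)*(q^2 - q - 12) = (q - 2)*(q + 3)*(q - 4)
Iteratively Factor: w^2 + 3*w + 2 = (w + 2)*(w + 1)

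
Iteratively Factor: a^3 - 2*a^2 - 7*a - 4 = (a + 1)*(a^2 - 3*a - 4) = (a + 1)^2*(a - 4)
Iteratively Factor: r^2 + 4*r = (r)*(r + 4)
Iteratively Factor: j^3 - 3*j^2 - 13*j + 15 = (j - 1)*(j^2 - 2*j - 15) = (j - 1)*(j + 3)*(j - 5)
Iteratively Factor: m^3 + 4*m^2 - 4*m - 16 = (m + 2)*(m^2 + 2*m - 8) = (m - 2)*(m + 2)*(m + 4)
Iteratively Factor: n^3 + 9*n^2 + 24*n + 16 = (n + 4)*(n^2 + 5*n + 4) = (n + 4)^2*(n + 1)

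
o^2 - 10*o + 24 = (o - 6)*(o - 4)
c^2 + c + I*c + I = (c + 1)*(c + I)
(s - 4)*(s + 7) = s^2 + 3*s - 28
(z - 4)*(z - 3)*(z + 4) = z^3 - 3*z^2 - 16*z + 48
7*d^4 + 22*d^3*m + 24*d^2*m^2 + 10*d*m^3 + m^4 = (d + m)^3*(7*d + m)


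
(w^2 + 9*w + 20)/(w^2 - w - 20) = (w + 5)/(w - 5)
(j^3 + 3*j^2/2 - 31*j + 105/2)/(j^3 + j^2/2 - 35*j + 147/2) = (2*j - 5)/(2*j - 7)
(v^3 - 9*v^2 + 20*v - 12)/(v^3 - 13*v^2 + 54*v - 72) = (v^2 - 3*v + 2)/(v^2 - 7*v + 12)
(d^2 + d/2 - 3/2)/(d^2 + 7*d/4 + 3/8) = 4*(d - 1)/(4*d + 1)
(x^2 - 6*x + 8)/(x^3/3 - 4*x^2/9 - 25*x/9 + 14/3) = 9*(x - 4)/(3*x^2 + 2*x - 21)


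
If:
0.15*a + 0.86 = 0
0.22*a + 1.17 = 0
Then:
No Solution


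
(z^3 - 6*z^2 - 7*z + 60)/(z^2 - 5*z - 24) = (z^2 - 9*z + 20)/(z - 8)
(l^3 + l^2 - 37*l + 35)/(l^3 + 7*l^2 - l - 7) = (l - 5)/(l + 1)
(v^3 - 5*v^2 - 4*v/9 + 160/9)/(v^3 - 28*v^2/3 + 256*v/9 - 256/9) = (3*v + 5)/(3*v - 8)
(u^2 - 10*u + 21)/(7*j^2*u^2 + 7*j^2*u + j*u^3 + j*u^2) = (u^2 - 10*u + 21)/(j*u*(7*j*u + 7*j + u^2 + u))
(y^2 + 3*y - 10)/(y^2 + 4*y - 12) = (y + 5)/(y + 6)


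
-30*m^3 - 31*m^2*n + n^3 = (-6*m + n)*(m + n)*(5*m + n)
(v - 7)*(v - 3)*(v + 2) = v^3 - 8*v^2 + v + 42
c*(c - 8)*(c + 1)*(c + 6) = c^4 - c^3 - 50*c^2 - 48*c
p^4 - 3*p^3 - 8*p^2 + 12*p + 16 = (p - 4)*(p - 2)*(p + 1)*(p + 2)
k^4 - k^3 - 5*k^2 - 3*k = k*(k - 3)*(k + 1)^2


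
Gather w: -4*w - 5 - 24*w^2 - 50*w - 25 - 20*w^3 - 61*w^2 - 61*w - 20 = -20*w^3 - 85*w^2 - 115*w - 50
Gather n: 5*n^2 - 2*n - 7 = 5*n^2 - 2*n - 7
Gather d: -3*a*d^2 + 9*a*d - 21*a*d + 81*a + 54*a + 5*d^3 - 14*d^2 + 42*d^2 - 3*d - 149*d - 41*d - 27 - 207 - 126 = 135*a + 5*d^3 + d^2*(28 - 3*a) + d*(-12*a - 193) - 360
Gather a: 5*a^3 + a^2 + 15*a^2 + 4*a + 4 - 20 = 5*a^3 + 16*a^2 + 4*a - 16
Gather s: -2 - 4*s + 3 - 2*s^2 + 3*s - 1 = -2*s^2 - s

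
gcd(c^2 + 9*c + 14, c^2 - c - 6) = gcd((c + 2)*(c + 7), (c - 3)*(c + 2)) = c + 2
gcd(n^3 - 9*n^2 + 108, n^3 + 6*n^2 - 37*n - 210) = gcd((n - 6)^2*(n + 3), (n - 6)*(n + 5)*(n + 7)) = n - 6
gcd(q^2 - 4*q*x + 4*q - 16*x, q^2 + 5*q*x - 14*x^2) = 1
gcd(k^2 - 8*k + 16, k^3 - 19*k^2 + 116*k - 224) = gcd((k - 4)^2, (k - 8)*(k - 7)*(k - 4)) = k - 4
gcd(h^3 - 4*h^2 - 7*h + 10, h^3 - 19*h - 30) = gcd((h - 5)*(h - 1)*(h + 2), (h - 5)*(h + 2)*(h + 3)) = h^2 - 3*h - 10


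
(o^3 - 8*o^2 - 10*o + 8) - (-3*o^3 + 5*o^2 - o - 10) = 4*o^3 - 13*o^2 - 9*o + 18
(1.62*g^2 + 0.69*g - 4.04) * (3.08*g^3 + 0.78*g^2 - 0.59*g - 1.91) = 4.9896*g^5 + 3.3888*g^4 - 12.8608*g^3 - 6.6525*g^2 + 1.0657*g + 7.7164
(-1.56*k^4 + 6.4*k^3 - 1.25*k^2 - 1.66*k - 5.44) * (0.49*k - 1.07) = -0.7644*k^5 + 4.8052*k^4 - 7.4605*k^3 + 0.5241*k^2 - 0.8894*k + 5.8208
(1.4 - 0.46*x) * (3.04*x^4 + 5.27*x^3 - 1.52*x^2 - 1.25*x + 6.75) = -1.3984*x^5 + 1.8318*x^4 + 8.0772*x^3 - 1.553*x^2 - 4.855*x + 9.45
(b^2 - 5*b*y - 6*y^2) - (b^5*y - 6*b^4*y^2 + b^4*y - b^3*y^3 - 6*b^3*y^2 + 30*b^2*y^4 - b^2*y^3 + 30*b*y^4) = -b^5*y + 6*b^4*y^2 - b^4*y + b^3*y^3 + 6*b^3*y^2 - 30*b^2*y^4 + b^2*y^3 + b^2 - 30*b*y^4 - 5*b*y - 6*y^2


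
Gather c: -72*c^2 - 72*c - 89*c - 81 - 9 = -72*c^2 - 161*c - 90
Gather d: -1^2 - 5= -6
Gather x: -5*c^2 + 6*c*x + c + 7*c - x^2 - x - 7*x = -5*c^2 + 8*c - x^2 + x*(6*c - 8)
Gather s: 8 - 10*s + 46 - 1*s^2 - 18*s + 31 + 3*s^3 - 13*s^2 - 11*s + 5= 3*s^3 - 14*s^2 - 39*s + 90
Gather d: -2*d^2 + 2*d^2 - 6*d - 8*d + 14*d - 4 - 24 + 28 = 0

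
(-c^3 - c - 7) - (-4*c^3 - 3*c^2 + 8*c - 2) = 3*c^3 + 3*c^2 - 9*c - 5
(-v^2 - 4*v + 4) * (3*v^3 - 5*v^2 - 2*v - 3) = -3*v^5 - 7*v^4 + 34*v^3 - 9*v^2 + 4*v - 12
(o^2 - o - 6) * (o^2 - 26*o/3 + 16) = o^4 - 29*o^3/3 + 56*o^2/3 + 36*o - 96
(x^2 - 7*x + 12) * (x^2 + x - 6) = x^4 - 6*x^3 - x^2 + 54*x - 72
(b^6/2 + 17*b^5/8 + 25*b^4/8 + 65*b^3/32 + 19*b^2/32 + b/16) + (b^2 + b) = b^6/2 + 17*b^5/8 + 25*b^4/8 + 65*b^3/32 + 51*b^2/32 + 17*b/16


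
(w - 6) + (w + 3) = 2*w - 3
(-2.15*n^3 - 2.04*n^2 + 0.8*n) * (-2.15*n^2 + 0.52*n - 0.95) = 4.6225*n^5 + 3.268*n^4 - 0.7383*n^3 + 2.354*n^2 - 0.76*n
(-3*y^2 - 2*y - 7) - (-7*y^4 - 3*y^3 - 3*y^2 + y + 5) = 7*y^4 + 3*y^3 - 3*y - 12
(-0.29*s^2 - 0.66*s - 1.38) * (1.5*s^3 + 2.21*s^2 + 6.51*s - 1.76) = -0.435*s^5 - 1.6309*s^4 - 5.4165*s^3 - 6.836*s^2 - 7.8222*s + 2.4288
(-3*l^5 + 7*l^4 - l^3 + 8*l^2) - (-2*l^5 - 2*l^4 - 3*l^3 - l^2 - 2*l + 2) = -l^5 + 9*l^4 + 2*l^3 + 9*l^2 + 2*l - 2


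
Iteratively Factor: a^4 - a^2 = (a - 1)*(a^3 + a^2) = a*(a - 1)*(a^2 + a) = a*(a - 1)*(a + 1)*(a)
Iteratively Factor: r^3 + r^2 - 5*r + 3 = (r - 1)*(r^2 + 2*r - 3) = (r - 1)^2*(r + 3)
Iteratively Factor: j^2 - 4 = (j - 2)*(j + 2)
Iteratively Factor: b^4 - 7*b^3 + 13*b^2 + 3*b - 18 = (b - 3)*(b^3 - 4*b^2 + b + 6) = (b - 3)^2*(b^2 - b - 2) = (b - 3)^2*(b - 2)*(b + 1)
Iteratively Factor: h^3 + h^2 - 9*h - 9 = (h + 3)*(h^2 - 2*h - 3) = (h - 3)*(h + 3)*(h + 1)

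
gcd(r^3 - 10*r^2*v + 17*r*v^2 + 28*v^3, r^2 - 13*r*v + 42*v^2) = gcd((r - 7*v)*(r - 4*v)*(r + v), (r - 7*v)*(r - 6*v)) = r - 7*v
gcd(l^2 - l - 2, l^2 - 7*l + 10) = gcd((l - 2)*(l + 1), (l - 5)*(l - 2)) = l - 2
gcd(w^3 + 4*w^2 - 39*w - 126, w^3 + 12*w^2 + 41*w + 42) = w^2 + 10*w + 21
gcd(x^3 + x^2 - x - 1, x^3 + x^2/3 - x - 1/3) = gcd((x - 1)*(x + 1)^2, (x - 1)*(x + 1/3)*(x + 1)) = x^2 - 1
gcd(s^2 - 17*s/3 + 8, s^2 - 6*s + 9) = s - 3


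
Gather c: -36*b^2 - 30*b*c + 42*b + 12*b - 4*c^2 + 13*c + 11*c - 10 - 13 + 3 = -36*b^2 + 54*b - 4*c^2 + c*(24 - 30*b) - 20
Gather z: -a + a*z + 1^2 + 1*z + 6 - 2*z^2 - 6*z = -a - 2*z^2 + z*(a - 5) + 7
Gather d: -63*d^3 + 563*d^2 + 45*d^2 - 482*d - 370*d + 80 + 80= -63*d^3 + 608*d^2 - 852*d + 160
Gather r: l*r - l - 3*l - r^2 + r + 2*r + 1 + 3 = -4*l - r^2 + r*(l + 3) + 4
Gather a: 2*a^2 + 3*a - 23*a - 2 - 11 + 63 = 2*a^2 - 20*a + 50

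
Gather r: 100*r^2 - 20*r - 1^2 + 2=100*r^2 - 20*r + 1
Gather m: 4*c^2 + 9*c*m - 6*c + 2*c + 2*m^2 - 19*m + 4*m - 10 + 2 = 4*c^2 - 4*c + 2*m^2 + m*(9*c - 15) - 8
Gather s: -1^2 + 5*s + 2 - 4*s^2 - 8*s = -4*s^2 - 3*s + 1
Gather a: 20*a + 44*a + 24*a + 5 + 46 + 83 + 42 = 88*a + 176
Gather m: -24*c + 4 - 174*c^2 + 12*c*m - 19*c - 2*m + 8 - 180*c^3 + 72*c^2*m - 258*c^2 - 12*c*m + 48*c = -180*c^3 - 432*c^2 + 5*c + m*(72*c^2 - 2) + 12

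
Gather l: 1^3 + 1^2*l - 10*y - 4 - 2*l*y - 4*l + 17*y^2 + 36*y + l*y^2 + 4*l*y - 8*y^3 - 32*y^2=l*(y^2 + 2*y - 3) - 8*y^3 - 15*y^2 + 26*y - 3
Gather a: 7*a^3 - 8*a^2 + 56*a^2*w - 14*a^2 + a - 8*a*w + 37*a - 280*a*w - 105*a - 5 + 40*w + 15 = 7*a^3 + a^2*(56*w - 22) + a*(-288*w - 67) + 40*w + 10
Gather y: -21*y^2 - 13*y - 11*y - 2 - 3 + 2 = -21*y^2 - 24*y - 3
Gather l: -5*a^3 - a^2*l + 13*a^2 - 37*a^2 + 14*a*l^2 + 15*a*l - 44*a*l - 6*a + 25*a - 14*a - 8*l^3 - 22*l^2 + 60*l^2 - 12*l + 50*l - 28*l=-5*a^3 - 24*a^2 + 5*a - 8*l^3 + l^2*(14*a + 38) + l*(-a^2 - 29*a + 10)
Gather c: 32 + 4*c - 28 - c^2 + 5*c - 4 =-c^2 + 9*c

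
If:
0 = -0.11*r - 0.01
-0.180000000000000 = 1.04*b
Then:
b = -0.17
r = -0.09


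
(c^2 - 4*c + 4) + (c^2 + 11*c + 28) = 2*c^2 + 7*c + 32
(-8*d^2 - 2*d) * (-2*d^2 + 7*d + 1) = 16*d^4 - 52*d^3 - 22*d^2 - 2*d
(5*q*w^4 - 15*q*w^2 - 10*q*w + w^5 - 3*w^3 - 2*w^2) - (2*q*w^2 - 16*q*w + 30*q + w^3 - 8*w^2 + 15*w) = 5*q*w^4 - 17*q*w^2 + 6*q*w - 30*q + w^5 - 4*w^3 + 6*w^2 - 15*w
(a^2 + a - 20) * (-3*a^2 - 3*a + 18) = -3*a^4 - 6*a^3 + 75*a^2 + 78*a - 360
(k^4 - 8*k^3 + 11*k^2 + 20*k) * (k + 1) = k^5 - 7*k^4 + 3*k^3 + 31*k^2 + 20*k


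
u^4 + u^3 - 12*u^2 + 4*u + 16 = (u - 2)^2*(u + 1)*(u + 4)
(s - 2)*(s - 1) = s^2 - 3*s + 2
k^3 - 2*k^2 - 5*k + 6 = (k - 3)*(k - 1)*(k + 2)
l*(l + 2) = l^2 + 2*l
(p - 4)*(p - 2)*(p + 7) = p^3 + p^2 - 34*p + 56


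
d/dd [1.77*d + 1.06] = 1.77000000000000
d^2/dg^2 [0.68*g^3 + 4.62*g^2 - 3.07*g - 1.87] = 4.08*g + 9.24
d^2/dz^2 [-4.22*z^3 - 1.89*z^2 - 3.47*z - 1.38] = -25.32*z - 3.78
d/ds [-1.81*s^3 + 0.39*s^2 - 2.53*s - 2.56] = -5.43*s^2 + 0.78*s - 2.53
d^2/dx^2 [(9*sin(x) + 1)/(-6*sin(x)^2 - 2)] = 3*(27*sin(x)^5 + 12*sin(x)^4 - 108*sin(x)^3 - 22*sin(x)^2 + 57*sin(x) + 2)/(2*(3*sin(x)^2 + 1)^3)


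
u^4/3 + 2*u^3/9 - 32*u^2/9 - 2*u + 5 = (u/3 + 1)*(u - 3)*(u - 1)*(u + 5/3)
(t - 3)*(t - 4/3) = t^2 - 13*t/3 + 4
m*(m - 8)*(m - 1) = m^3 - 9*m^2 + 8*m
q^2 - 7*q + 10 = (q - 5)*(q - 2)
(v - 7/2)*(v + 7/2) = v^2 - 49/4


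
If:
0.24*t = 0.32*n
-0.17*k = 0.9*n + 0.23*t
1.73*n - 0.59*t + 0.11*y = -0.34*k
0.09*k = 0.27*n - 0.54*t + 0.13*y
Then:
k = 0.00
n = 0.00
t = 0.00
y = 0.00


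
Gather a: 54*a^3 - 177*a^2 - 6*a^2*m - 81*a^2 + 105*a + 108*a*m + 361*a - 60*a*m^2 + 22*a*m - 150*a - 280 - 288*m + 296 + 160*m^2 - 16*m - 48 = 54*a^3 + a^2*(-6*m - 258) + a*(-60*m^2 + 130*m + 316) + 160*m^2 - 304*m - 32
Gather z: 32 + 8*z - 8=8*z + 24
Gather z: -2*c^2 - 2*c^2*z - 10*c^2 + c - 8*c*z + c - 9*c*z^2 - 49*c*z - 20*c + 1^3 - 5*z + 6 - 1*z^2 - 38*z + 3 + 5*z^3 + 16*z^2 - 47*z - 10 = -12*c^2 - 18*c + 5*z^3 + z^2*(15 - 9*c) + z*(-2*c^2 - 57*c - 90)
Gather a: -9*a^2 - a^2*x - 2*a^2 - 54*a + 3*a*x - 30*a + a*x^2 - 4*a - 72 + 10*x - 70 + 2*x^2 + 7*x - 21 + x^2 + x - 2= a^2*(-x - 11) + a*(x^2 + 3*x - 88) + 3*x^2 + 18*x - 165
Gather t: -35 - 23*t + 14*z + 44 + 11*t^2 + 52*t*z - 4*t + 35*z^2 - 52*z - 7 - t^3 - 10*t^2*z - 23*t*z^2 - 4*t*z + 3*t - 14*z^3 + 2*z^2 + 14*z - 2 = -t^3 + t^2*(11 - 10*z) + t*(-23*z^2 + 48*z - 24) - 14*z^3 + 37*z^2 - 24*z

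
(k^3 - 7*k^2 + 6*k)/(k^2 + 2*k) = (k^2 - 7*k + 6)/(k + 2)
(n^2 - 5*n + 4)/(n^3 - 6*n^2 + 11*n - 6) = (n - 4)/(n^2 - 5*n + 6)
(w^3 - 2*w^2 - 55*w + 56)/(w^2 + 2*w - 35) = (w^2 - 9*w + 8)/(w - 5)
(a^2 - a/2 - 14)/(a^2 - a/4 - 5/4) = 2*(-2*a^2 + a + 28)/(-4*a^2 + a + 5)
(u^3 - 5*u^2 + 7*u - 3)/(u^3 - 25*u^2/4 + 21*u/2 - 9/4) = 4*(u^2 - 2*u + 1)/(4*u^2 - 13*u + 3)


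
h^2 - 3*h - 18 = (h - 6)*(h + 3)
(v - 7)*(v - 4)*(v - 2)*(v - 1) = v^4 - 14*v^3 + 63*v^2 - 106*v + 56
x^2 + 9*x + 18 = (x + 3)*(x + 6)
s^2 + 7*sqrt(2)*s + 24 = (s + 3*sqrt(2))*(s + 4*sqrt(2))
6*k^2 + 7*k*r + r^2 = (k + r)*(6*k + r)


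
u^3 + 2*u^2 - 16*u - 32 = (u - 4)*(u + 2)*(u + 4)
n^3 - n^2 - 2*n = n*(n - 2)*(n + 1)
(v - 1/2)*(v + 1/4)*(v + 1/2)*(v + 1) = v^4 + 5*v^3/4 - 5*v/16 - 1/16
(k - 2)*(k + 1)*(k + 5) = k^3 + 4*k^2 - 7*k - 10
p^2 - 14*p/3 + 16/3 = (p - 8/3)*(p - 2)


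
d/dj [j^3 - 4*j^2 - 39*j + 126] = 3*j^2 - 8*j - 39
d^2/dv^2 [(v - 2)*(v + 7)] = 2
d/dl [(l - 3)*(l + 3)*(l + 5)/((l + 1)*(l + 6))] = (l^4 + 14*l^3 + 62*l^2 + 150*l + 261)/(l^4 + 14*l^3 + 61*l^2 + 84*l + 36)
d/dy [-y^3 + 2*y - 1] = 2 - 3*y^2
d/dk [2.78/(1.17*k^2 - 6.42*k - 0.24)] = (17.8476 - 6.5052*k)/(-1.17*k^2 + 6.42*k + 0.24)^2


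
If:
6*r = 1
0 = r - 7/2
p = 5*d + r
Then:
No Solution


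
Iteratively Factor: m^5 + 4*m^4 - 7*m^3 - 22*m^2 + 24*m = (m - 2)*(m^4 + 6*m^3 + 5*m^2 - 12*m) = (m - 2)*(m + 3)*(m^3 + 3*m^2 - 4*m) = (m - 2)*(m - 1)*(m + 3)*(m^2 + 4*m) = (m - 2)*(m - 1)*(m + 3)*(m + 4)*(m)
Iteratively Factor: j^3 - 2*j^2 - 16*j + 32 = (j - 4)*(j^2 + 2*j - 8) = (j - 4)*(j + 4)*(j - 2)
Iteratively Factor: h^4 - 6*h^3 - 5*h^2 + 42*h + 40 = (h + 1)*(h^3 - 7*h^2 + 2*h + 40) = (h + 1)*(h + 2)*(h^2 - 9*h + 20) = (h - 5)*(h + 1)*(h + 2)*(h - 4)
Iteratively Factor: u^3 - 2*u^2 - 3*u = (u - 3)*(u^2 + u) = (u - 3)*(u + 1)*(u)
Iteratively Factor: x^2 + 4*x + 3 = (x + 3)*(x + 1)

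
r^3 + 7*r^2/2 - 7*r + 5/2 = (r - 1)*(r - 1/2)*(r + 5)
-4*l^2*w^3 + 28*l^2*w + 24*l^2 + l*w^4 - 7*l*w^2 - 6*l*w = (-4*l + w)*(w - 3)*(w + 2)*(l*w + l)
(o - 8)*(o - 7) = o^2 - 15*o + 56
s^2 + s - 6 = (s - 2)*(s + 3)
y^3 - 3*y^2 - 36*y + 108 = (y - 6)*(y - 3)*(y + 6)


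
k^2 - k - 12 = (k - 4)*(k + 3)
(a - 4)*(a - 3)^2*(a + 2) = a^4 - 8*a^3 + 13*a^2 + 30*a - 72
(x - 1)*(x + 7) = x^2 + 6*x - 7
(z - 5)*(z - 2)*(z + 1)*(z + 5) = z^4 - z^3 - 27*z^2 + 25*z + 50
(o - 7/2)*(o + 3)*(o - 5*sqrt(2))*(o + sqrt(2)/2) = o^4 - 9*sqrt(2)*o^3/2 - o^3/2 - 31*o^2/2 + 9*sqrt(2)*o^2/4 + 5*o/2 + 189*sqrt(2)*o/4 + 105/2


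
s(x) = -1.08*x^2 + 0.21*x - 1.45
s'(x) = 0.21 - 2.16*x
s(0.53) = -1.64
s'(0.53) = -0.93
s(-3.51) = -15.49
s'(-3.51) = 7.79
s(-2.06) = -6.47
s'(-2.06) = 4.66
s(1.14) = -2.61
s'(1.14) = -2.25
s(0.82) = -2.00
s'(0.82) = -1.56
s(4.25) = -20.06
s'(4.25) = -8.97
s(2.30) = -6.68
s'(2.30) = -4.76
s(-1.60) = -4.55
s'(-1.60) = 3.67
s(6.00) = -39.07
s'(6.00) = -12.75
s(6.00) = -39.07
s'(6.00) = -12.75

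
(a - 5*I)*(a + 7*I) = a^2 + 2*I*a + 35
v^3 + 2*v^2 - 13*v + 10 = (v - 2)*(v - 1)*(v + 5)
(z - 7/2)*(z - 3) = z^2 - 13*z/2 + 21/2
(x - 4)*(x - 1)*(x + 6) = x^3 + x^2 - 26*x + 24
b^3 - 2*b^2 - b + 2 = (b - 2)*(b - 1)*(b + 1)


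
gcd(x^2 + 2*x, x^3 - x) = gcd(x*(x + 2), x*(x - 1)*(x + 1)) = x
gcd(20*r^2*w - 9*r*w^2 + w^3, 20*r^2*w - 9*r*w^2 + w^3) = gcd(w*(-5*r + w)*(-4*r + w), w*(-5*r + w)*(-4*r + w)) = 20*r^2*w - 9*r*w^2 + w^3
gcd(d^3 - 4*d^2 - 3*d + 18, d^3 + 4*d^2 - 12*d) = 1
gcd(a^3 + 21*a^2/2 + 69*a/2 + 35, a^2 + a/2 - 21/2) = a + 7/2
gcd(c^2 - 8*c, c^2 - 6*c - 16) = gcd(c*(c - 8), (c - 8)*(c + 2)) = c - 8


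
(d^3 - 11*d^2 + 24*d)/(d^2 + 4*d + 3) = d*(d^2 - 11*d + 24)/(d^2 + 4*d + 3)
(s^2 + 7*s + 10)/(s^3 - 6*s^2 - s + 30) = (s + 5)/(s^2 - 8*s + 15)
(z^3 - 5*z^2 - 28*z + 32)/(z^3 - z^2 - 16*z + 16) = (z - 8)/(z - 4)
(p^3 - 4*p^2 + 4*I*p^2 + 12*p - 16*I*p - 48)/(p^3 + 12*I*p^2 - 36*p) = (p^2 - 2*p*(2 + I) + 8*I)/(p*(p + 6*I))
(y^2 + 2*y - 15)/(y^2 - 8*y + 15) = (y + 5)/(y - 5)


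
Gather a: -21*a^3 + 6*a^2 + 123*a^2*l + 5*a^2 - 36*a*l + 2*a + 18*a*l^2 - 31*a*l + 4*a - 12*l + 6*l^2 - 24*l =-21*a^3 + a^2*(123*l + 11) + a*(18*l^2 - 67*l + 6) + 6*l^2 - 36*l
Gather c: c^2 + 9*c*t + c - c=c^2 + 9*c*t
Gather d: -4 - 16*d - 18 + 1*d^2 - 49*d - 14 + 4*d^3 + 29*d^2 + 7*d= 4*d^3 + 30*d^2 - 58*d - 36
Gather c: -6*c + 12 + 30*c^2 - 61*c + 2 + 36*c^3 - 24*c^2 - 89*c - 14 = 36*c^3 + 6*c^2 - 156*c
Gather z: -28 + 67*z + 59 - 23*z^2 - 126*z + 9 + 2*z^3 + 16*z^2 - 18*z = 2*z^3 - 7*z^2 - 77*z + 40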